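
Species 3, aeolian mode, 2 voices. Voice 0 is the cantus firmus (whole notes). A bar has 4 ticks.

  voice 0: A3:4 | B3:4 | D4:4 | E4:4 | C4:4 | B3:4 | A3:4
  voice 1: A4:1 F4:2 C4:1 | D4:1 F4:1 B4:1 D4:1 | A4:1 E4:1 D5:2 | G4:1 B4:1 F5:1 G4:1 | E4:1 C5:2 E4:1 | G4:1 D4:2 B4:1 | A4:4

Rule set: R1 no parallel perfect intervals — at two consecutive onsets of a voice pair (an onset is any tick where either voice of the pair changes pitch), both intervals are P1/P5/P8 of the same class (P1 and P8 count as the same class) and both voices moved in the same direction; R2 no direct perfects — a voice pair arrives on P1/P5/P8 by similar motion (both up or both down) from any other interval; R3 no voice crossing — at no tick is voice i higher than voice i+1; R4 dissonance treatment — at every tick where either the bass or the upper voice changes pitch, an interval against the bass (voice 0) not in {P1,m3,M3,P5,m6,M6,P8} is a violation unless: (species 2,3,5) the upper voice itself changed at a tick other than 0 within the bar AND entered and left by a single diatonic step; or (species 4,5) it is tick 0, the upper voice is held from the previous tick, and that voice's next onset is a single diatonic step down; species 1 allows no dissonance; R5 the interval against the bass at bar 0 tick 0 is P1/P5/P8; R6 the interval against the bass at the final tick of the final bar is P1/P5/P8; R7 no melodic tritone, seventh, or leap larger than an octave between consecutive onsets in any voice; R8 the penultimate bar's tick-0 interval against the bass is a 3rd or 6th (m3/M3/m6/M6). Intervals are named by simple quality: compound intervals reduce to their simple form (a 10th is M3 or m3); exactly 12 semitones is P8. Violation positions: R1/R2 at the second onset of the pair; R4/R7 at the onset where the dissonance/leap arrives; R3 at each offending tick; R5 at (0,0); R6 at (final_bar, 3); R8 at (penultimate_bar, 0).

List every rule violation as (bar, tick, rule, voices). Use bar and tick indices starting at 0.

(1, 1, R4, (0, 1))
(1, 2, R7, (1,))
(2, 0, R2, (0, 1))
(2, 1, R4, (0, 1))
(2, 2, R7, (1,))
(3, 2, R4, (0, 1))
(3, 2, R7, (1,))
(3, 3, R7, (1,))
(6, 0, R1, (0, 1))

bar 0: v0=A3 v1=A4 downbeat P8
bar 1: v0=B3 v1=D4 downbeat m3
bar 2: v0=D4 v1=A4 downbeat P5
bar 3: v0=E4 v1=G4 downbeat m3
bar 4: v0=C4 v1=E4 downbeat M3
bar 5: v0=B3 v1=G4 downbeat m6
bar 6: v0=A3 v1=A4 downbeat P8
  -> R4 @ bar 1 tick 1 v(0, 1): B3/F4 TT untreated
  -> R7 @ bar 1 tick 2 v(1,): F4->B4 leap 6st
  -> R2 @ bar 2 tick 0 v(0, 1): B3/D4 m3 -> D4/A4 P5 similar
  -> R4 @ bar 2 tick 1 v(0, 1): D4/E4 M2 untreated
  -> R7 @ bar 2 tick 2 v(1,): E4->D5 leap 10st
  -> R4 @ bar 3 tick 2 v(0, 1): E4/F5 m2 untreated
  -> R7 @ bar 3 tick 2 v(1,): B4->F5 leap 6st
  -> R7 @ bar 3 tick 3 v(1,): F5->G4 leap 10st
  -> R1 @ bar 6 tick 0 v(0, 1): B3/B4 P8 -> A3/A4 P8 similar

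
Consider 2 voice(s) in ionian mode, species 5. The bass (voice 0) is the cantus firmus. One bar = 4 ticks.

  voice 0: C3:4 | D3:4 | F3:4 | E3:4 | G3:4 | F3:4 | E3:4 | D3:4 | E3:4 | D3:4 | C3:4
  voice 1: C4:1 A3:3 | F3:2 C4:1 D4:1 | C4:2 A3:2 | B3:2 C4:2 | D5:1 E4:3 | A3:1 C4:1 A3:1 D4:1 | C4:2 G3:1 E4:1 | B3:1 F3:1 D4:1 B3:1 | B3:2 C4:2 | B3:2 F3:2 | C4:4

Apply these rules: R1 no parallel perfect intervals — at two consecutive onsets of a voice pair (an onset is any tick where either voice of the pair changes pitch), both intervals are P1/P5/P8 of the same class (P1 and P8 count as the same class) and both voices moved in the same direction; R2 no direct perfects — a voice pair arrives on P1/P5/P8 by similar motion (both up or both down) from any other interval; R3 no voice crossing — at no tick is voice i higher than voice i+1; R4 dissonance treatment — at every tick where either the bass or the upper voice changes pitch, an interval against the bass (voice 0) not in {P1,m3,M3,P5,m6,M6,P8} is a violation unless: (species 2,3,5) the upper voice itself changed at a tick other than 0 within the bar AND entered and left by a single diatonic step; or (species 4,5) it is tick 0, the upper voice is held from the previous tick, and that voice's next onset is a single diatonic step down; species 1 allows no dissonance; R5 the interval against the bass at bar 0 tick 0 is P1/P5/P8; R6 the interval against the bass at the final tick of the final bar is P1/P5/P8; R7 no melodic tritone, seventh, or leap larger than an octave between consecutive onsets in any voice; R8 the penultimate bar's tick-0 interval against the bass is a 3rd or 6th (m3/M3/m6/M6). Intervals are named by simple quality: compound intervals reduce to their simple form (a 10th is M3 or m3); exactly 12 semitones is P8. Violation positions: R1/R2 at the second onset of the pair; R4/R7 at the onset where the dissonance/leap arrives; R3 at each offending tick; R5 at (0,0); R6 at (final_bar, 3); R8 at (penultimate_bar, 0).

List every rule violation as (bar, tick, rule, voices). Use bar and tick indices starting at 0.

bar 0: v0=C3 v1=C4 downbeat P8
bar 1: v0=D3 v1=F3 downbeat m3
bar 2: v0=F3 v1=C4 downbeat P5
bar 3: v0=E3 v1=B3 downbeat P5
bar 4: v0=G3 v1=D5 downbeat P5
bar 5: v0=F3 v1=A3 downbeat M3
bar 6: v0=E3 v1=C4 downbeat m6
bar 7: v0=D3 v1=B3 downbeat M6
bar 8: v0=E3 v1=B3 downbeat P5
bar 9: v0=D3 v1=B3 downbeat M6
bar 10: v0=C3 v1=C4 downbeat P8
  -> R4 @ bar 1 tick 2 v(0, 1): D3/C4 m7 untreated
  -> R2 @ bar 4 tick 0 v(0, 1): E3/C4 m6 -> G3/D5 P5 similar
  -> R7 @ bar 4 tick 0 v(1,): C4->D5 leap 14st
  -> R7 @ bar 4 tick 1 v(1,): D5->E4 leap 10st
  -> R7 @ bar 7 tick 1 v(1,): B3->F3 leap 6st
  -> R7 @ bar 9 tick 2 v(1,): B3->F3 leap 6st

(1, 2, R4, (0, 1))
(4, 0, R2, (0, 1))
(4, 0, R7, (1,))
(4, 1, R7, (1,))
(7, 1, R7, (1,))
(9, 2, R7, (1,))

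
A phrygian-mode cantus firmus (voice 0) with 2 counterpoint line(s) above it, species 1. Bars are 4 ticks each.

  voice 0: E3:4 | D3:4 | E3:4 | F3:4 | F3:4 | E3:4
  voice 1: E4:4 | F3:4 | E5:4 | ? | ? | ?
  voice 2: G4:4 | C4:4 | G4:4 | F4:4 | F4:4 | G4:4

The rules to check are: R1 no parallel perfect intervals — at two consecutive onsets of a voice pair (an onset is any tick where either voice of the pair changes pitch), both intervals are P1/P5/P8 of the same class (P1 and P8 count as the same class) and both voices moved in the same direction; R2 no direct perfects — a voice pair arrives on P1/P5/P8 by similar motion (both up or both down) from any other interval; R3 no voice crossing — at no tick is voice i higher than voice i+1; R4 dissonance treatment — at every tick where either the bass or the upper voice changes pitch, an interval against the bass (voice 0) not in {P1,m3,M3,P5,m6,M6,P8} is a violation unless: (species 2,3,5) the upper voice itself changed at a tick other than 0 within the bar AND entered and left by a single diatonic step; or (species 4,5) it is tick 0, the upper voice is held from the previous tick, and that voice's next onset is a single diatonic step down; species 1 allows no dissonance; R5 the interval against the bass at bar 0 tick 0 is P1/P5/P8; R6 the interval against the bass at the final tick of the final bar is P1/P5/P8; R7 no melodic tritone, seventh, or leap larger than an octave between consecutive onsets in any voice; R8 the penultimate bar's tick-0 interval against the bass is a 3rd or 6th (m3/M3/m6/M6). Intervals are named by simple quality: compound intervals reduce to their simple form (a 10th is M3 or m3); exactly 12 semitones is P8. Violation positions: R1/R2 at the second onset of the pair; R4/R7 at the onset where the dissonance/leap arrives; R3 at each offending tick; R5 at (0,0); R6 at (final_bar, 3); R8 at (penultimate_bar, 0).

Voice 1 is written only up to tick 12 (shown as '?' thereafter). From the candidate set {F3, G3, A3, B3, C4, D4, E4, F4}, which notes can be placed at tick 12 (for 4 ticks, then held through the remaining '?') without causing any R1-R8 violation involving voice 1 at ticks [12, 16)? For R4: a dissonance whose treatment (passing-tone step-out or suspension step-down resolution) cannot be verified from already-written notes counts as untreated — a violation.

{}

F3: violates R2,R7
G3: violates R4,R7
A3: violates R7
B3: violates R4,R7
C4: violates R7
D4: violates R7
E4: violates R4
F4: violates R2,R7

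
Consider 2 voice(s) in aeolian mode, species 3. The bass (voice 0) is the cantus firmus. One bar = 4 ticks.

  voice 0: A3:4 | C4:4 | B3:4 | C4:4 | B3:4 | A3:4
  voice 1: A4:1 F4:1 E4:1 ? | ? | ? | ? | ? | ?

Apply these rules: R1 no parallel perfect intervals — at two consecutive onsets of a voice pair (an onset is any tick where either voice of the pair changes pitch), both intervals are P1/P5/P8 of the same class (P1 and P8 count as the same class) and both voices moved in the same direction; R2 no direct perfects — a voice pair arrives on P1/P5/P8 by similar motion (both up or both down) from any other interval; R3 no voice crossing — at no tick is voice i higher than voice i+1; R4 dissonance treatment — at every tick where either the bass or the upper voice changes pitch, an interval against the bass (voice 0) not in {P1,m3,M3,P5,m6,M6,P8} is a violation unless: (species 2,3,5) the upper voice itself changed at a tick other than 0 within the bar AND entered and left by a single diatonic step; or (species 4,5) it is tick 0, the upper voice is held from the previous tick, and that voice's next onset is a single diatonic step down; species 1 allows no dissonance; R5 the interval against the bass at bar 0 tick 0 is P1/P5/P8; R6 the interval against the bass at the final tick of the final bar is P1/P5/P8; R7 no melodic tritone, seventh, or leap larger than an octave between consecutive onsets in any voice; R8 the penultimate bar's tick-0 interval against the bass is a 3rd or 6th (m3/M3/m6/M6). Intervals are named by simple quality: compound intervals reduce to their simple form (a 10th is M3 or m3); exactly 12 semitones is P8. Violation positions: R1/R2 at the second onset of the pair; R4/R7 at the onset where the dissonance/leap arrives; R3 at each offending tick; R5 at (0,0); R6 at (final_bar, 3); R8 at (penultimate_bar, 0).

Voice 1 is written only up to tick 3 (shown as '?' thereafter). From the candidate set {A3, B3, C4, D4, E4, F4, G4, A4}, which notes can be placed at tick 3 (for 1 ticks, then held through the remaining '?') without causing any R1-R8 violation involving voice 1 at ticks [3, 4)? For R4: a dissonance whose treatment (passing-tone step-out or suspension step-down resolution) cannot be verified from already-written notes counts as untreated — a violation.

{A3, A4, C4, E4, F4}

A3: legal
B3: violates R4
C4: legal
D4: violates R4
E4: legal
F4: legal
G4: violates R4
A4: legal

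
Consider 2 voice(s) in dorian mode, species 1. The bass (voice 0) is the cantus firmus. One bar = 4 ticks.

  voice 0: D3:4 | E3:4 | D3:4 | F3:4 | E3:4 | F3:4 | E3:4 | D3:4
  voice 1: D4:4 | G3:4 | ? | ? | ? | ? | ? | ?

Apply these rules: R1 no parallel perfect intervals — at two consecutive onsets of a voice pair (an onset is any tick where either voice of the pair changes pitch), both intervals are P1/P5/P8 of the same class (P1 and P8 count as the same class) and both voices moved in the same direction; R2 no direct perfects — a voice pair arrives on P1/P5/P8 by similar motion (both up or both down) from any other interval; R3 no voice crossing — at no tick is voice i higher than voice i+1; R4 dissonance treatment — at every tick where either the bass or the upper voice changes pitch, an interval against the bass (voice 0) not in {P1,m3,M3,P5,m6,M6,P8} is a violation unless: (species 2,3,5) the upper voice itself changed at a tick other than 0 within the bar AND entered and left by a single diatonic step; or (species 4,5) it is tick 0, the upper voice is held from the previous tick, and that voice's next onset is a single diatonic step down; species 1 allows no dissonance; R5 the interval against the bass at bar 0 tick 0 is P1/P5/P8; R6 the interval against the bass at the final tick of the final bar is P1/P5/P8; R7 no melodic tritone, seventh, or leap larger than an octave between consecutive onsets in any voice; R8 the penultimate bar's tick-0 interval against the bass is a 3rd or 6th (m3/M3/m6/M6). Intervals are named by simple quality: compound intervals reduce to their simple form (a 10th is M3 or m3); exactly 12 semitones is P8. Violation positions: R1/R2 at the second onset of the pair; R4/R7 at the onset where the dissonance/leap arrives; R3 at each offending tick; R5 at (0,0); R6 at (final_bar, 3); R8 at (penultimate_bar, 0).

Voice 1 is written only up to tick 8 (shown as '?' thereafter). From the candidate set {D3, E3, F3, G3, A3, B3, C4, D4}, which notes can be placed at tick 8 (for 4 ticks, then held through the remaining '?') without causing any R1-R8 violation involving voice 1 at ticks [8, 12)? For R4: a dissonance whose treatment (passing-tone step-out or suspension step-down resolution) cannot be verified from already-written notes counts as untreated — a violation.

{A3, B3, D4, F3}

D3: violates R2
E3: violates R4
F3: legal
G3: violates R4
A3: legal
B3: legal
C4: violates R4
D4: legal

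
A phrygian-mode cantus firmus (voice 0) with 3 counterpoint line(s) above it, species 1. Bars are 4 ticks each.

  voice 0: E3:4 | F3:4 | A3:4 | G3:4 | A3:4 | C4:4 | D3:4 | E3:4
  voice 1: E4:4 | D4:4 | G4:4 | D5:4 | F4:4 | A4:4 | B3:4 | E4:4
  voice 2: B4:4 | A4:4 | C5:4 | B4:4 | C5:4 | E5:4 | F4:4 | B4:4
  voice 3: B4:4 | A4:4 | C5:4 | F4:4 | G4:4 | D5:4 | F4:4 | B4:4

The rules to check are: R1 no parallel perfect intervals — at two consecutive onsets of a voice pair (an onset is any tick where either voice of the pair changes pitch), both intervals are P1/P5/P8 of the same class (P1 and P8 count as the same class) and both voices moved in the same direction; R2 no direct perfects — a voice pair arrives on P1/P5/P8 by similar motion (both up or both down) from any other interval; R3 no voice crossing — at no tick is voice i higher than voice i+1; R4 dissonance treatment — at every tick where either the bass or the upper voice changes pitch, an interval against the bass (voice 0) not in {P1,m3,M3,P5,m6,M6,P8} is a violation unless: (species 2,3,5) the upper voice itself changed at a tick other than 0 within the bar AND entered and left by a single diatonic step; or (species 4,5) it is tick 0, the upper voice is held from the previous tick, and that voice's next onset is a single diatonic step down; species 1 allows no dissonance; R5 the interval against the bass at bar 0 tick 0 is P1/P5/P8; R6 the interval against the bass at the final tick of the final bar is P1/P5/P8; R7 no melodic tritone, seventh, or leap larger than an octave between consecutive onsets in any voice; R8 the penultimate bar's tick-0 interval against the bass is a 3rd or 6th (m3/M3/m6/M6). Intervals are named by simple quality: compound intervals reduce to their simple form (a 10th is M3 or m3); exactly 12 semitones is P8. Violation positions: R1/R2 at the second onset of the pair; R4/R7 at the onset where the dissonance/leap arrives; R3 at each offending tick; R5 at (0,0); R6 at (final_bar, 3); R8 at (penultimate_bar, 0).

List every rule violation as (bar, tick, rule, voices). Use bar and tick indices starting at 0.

bar 0: v0=E3 v1=E4 v2=B4 v3=B4 downbeat P5
bar 1: v0=F3 v1=D4 v2=A4 v3=A4 downbeat M3
bar 2: v0=A3 v1=G4 v2=C5 v3=C5 downbeat m3
bar 3: v0=G3 v1=D5 v2=B4 v3=F4 downbeat m7
bar 4: v0=A3 v1=F4 v2=C5 v3=G4 downbeat m7
bar 5: v0=C4 v1=A4 v2=E5 v3=D5 downbeat M2
bar 6: v0=D3 v1=B3 v2=F4 v3=F4 downbeat m3
bar 7: v0=E3 v1=E4 v2=B4 v3=B4 downbeat P5
  -> R1 @ bar 1 tick 0 v(1, 2): E4/B4 P5 -> D4/A4 P5 similar
  -> R1 @ bar 1 tick 0 v(1, 3): E4/B4 P5 -> D4/A4 P5 similar
  -> R1 @ bar 1 tick 0 v(2, 3): B4/B4 P1 -> A4/A4 P1 similar
  -> R1 @ bar 2 tick 0 v(2, 3): A4/A4 P1 -> C5/C5 P1 similar
  -> R4 @ bar 2 tick 0 v(0, 1): A3/G4 m7 untreated
  -> R3 @ bar 3 tick 0 v(1, 2): D5 above B4
  -> R3 @ bar 3 tick 0 v(2, 3): B4 above F4
  -> R4 @ bar 3 tick 0 v(0, 3): G3/F4 m7 untreated
  -> R3 @ bar 3 tick 1 v(1, 2): D5 above B4
  -> R3 @ bar 3 tick 1 v(2, 3): B4 above F4
  -> R3 @ bar 3 tick 2 v(1, 2): D5 above B4
  -> R3 @ bar 3 tick 2 v(2, 3): B4 above F4
  -> R3 @ bar 3 tick 3 v(1, 2): D5 above B4
  -> R3 @ bar 3 tick 3 v(2, 3): B4 above F4
  -> R3 @ bar 4 tick 0 v(2, 3): C5 above G4
  -> R4 @ bar 4 tick 0 v(0, 3): A3/G4 m7 untreated
  -> R3 @ bar 4 tick 1 v(2, 3): C5 above G4
  -> R3 @ bar 4 tick 2 v(2, 3): C5 above G4
  -> R3 @ bar 4 tick 3 v(2, 3): C5 above G4
  -> R1 @ bar 5 tick 0 v(1, 2): F4/C5 P5 -> A4/E5 P5 similar
  -> R3 @ bar 5 tick 0 v(2, 3): E5 above D5
  -> R4 @ bar 5 tick 0 v(0, 3): C4/D5 M2 untreated
  -> R3 @ bar 5 tick 1 v(2, 3): E5 above D5
  -> R3 @ bar 5 tick 2 v(2, 3): E5 above D5
  -> R3 @ bar 5 tick 3 v(2, 3): E5 above D5
  -> R2 @ bar 6 tick 0 v(2, 3): E5/D5 M2 -> F4/F4 P1 similar
  -> R7 @ bar 6 tick 0 v(0,): C4->D3 leap 10st
  -> R7 @ bar 6 tick 0 v(1,): A4->B3 leap 10st
  -> R7 @ bar 6 tick 0 v(2,): E5->F4 leap 11st
  -> R1 @ bar 7 tick 0 v(2, 3): F4/F4 P1 -> B4/B4 P1 similar
  -> R2 @ bar 7 tick 0 v(0, 1): D3/B3 M6 -> E3/E4 P8 similar
  -> R2 @ bar 7 tick 0 v(0, 2): D3/F4 m3 -> E3/B4 P5 similar
  -> R2 @ bar 7 tick 0 v(0, 3): D3/F4 m3 -> E3/B4 P5 similar
  -> R2 @ bar 7 tick 0 v(1, 2): B3/F4 TT -> E4/B4 P5 similar
  -> R2 @ bar 7 tick 0 v(1, 3): B3/F4 TT -> E4/B4 P5 similar
  -> R7 @ bar 7 tick 0 v(2,): F4->B4 leap 6st
  -> R7 @ bar 7 tick 0 v(3,): F4->B4 leap 6st

(1, 0, R1, (1, 2))
(1, 0, R1, (1, 3))
(1, 0, R1, (2, 3))
(2, 0, R1, (2, 3))
(2, 0, R4, (0, 1))
(3, 0, R3, (1, 2))
(3, 0, R3, (2, 3))
(3, 0, R4, (0, 3))
(3, 1, R3, (1, 2))
(3, 1, R3, (2, 3))
(3, 2, R3, (1, 2))
(3, 2, R3, (2, 3))
(3, 3, R3, (1, 2))
(3, 3, R3, (2, 3))
(4, 0, R3, (2, 3))
(4, 0, R4, (0, 3))
(4, 1, R3, (2, 3))
(4, 2, R3, (2, 3))
(4, 3, R3, (2, 3))
(5, 0, R1, (1, 2))
(5, 0, R3, (2, 3))
(5, 0, R4, (0, 3))
(5, 1, R3, (2, 3))
(5, 2, R3, (2, 3))
(5, 3, R3, (2, 3))
(6, 0, R2, (2, 3))
(6, 0, R7, (0,))
(6, 0, R7, (1,))
(6, 0, R7, (2,))
(7, 0, R1, (2, 3))
(7, 0, R2, (0, 1))
(7, 0, R2, (0, 2))
(7, 0, R2, (0, 3))
(7, 0, R2, (1, 2))
(7, 0, R2, (1, 3))
(7, 0, R7, (2,))
(7, 0, R7, (3,))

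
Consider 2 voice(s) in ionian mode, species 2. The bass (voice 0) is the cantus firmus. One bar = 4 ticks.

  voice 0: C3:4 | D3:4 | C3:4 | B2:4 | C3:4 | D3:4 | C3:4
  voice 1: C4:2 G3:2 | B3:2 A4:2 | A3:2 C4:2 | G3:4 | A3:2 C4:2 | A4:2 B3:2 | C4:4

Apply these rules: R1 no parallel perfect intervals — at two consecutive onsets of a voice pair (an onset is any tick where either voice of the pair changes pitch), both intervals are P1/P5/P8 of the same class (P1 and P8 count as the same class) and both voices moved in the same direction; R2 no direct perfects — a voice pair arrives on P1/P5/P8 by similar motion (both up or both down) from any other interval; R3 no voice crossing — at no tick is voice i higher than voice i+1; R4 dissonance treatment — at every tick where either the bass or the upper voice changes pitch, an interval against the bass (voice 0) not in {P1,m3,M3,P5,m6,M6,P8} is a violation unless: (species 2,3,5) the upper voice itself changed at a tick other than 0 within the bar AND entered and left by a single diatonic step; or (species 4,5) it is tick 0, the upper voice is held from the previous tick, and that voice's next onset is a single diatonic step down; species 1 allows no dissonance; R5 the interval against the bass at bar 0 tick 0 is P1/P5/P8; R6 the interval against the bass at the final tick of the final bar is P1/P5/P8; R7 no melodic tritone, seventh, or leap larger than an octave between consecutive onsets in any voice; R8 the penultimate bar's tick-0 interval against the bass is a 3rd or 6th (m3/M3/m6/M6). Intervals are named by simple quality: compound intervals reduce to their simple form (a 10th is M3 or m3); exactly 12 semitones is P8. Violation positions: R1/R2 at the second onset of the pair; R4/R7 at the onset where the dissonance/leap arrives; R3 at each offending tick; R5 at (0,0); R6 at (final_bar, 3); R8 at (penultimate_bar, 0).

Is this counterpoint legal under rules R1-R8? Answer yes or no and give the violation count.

bar 0: v0=C3 v1=C4 (P8)
bar 1: v0=D3 v1=B3 (M6)
bar 2: v0=C3 v1=A3 (M6)
bar 3: v0=B2 v1=G3 (m6)
bar 4: v0=C3 v1=A3 (M6)
bar 5: v0=D3 v1=A4 (P5)
bar 6: v0=C3 v1=C4 (P8)
  R7 @ bar1.2: B3->A4 leap 10st
  R2 @ bar5.0: C3/C4 P8 -> D3/A4 P5 similar
  R8 @ bar5.0: penult P5 not 3rd/6th
  R7 @ bar5.2: A4->B3 leap 10st

No (4 violations)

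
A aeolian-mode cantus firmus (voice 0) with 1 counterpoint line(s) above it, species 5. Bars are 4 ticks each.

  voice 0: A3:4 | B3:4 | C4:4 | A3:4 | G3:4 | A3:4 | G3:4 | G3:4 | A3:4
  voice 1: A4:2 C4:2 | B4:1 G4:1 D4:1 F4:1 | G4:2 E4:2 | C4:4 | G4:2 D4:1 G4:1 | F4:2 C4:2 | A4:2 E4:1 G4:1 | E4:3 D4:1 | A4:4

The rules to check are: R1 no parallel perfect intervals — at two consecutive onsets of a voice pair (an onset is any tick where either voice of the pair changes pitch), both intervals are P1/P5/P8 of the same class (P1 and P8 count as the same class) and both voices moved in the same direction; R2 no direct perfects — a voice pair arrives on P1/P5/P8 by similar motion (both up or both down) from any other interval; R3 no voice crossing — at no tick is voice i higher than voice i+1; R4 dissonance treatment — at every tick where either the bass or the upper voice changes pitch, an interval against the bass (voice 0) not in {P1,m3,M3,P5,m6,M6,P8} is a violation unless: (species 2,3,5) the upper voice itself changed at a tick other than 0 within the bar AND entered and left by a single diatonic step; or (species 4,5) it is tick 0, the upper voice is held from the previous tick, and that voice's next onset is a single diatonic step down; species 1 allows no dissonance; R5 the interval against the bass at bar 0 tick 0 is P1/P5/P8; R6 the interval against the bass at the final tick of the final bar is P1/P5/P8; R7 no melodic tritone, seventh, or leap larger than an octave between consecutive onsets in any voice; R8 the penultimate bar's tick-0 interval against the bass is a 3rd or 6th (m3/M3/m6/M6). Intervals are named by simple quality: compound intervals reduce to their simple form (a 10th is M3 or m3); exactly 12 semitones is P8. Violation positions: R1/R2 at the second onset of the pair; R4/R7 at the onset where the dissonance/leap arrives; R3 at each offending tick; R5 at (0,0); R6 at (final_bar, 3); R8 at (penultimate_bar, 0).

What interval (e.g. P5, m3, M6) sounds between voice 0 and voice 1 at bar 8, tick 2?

voice 0=A3 voice 1=A4 -> P8

P8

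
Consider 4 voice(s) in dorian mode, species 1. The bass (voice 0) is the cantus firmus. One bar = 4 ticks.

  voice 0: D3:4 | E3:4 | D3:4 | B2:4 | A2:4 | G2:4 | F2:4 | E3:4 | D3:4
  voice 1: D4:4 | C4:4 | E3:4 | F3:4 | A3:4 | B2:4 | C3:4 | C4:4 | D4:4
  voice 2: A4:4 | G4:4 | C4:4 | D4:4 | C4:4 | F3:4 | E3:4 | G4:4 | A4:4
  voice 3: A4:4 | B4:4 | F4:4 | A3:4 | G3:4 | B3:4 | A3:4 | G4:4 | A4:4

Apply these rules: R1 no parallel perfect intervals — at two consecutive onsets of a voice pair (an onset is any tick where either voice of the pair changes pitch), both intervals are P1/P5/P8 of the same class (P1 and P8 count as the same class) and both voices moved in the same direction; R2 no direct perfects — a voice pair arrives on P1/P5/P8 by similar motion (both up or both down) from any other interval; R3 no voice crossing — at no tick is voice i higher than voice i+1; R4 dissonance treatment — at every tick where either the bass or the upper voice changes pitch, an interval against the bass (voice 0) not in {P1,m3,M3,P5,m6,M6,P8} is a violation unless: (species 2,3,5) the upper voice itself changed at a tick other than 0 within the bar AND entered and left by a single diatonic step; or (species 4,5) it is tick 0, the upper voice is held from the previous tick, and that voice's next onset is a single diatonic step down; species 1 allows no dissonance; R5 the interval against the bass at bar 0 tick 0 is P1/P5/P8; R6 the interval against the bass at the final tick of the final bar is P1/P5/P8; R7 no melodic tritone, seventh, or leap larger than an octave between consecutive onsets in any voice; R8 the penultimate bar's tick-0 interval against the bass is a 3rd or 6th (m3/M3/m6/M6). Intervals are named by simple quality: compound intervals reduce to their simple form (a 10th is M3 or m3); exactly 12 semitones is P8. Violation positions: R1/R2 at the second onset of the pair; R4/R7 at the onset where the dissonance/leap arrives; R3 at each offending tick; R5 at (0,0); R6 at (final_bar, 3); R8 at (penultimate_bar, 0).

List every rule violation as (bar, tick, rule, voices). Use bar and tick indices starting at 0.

(1, 0, R1, (0, 3))
(1, 0, R1, (1, 2))
(2, 0, R4, (0, 1))
(2, 0, R4, (0, 2))
(2, 0, R7, (3,))
(3, 0, R3, (2, 3))
(3, 0, R4, (0, 1))
(3, 0, R4, (0, 3))
(3, 1, R3, (2, 3))
(3, 2, R3, (2, 3))
(3, 3, R3, (2, 3))
(4, 0, R3, (2, 3))
(4, 0, R4, (0, 3))
(4, 1, R3, (2, 3))
(4, 2, R3, (2, 3))
(4, 3, R3, (2, 3))
(5, 0, R4, (0, 2))
(5, 0, R7, (1,))
(6, 0, R4, (0, 2))
(7, 0, R2, (1, 2))
(7, 0, R2, (1, 3))
(7, 0, R2, (2, 3))
(7, 0, R7, (0,))
(7, 0, R7, (2,))
(7, 0, R7, (3,))
(8, 0, R1, (1, 2))
(8, 0, R1, (1, 3))
(8, 0, R1, (2, 3))

bar 0: v0=D3 v1=D4 v2=A4 v3=A4 downbeat P5
bar 1: v0=E3 v1=C4 v2=G4 v3=B4 downbeat P5
bar 2: v0=D3 v1=E3 v2=C4 v3=F4 downbeat m3
bar 3: v0=B2 v1=F3 v2=D4 v3=A3 downbeat m7
bar 4: v0=A2 v1=A3 v2=C4 v3=G3 downbeat m7
bar 5: v0=G2 v1=B2 v2=F3 v3=B3 downbeat M3
bar 6: v0=F2 v1=C3 v2=E3 v3=A3 downbeat M3
bar 7: v0=E3 v1=C4 v2=G4 v3=G4 downbeat m3
bar 8: v0=D3 v1=D4 v2=A4 v3=A4 downbeat P5
  -> R1 @ bar 1 tick 0 v(0, 3): D3/A4 P5 -> E3/B4 P5 similar
  -> R1 @ bar 1 tick 0 v(1, 2): D4/A4 P5 -> C4/G4 P5 similar
  -> R4 @ bar 2 tick 0 v(0, 1): D3/E3 M2 untreated
  -> R4 @ bar 2 tick 0 v(0, 2): D3/C4 m7 untreated
  -> R7 @ bar 2 tick 0 v(3,): B4->F4 leap 6st
  -> R3 @ bar 3 tick 0 v(2, 3): D4 above A3
  -> R4 @ bar 3 tick 0 v(0, 1): B2/F3 TT untreated
  -> R4 @ bar 3 tick 0 v(0, 3): B2/A3 m7 untreated
  -> R3 @ bar 3 tick 1 v(2, 3): D4 above A3
  -> R3 @ bar 3 tick 2 v(2, 3): D4 above A3
  -> R3 @ bar 3 tick 3 v(2, 3): D4 above A3
  -> R3 @ bar 4 tick 0 v(2, 3): C4 above G3
  -> R4 @ bar 4 tick 0 v(0, 3): A2/G3 m7 untreated
  -> R3 @ bar 4 tick 1 v(2, 3): C4 above G3
  -> R3 @ bar 4 tick 2 v(2, 3): C4 above G3
  -> R3 @ bar 4 tick 3 v(2, 3): C4 above G3
  -> R4 @ bar 5 tick 0 v(0, 2): G2/F3 m7 untreated
  -> R7 @ bar 5 tick 0 v(1,): A3->B2 leap 10st
  -> R4 @ bar 6 tick 0 v(0, 2): F2/E3 M7 untreated
  -> R2 @ bar 7 tick 0 v(1, 2): C3/E3 M3 -> C4/G4 P5 similar
  -> R2 @ bar 7 tick 0 v(1, 3): C3/A3 M6 -> C4/G4 P5 similar
  -> R2 @ bar 7 tick 0 v(2, 3): E3/A3 P4 -> G4/G4 P1 similar
  -> R7 @ bar 7 tick 0 v(0,): F2->E3 leap 11st
  -> R7 @ bar 7 tick 0 v(2,): E3->G4 leap 15st
  -> R7 @ bar 7 tick 0 v(3,): A3->G4 leap 10st
  -> R1 @ bar 8 tick 0 v(1, 2): C4/G4 P5 -> D4/A4 P5 similar
  -> R1 @ bar 8 tick 0 v(1, 3): C4/G4 P5 -> D4/A4 P5 similar
  -> R1 @ bar 8 tick 0 v(2, 3): G4/G4 P1 -> A4/A4 P1 similar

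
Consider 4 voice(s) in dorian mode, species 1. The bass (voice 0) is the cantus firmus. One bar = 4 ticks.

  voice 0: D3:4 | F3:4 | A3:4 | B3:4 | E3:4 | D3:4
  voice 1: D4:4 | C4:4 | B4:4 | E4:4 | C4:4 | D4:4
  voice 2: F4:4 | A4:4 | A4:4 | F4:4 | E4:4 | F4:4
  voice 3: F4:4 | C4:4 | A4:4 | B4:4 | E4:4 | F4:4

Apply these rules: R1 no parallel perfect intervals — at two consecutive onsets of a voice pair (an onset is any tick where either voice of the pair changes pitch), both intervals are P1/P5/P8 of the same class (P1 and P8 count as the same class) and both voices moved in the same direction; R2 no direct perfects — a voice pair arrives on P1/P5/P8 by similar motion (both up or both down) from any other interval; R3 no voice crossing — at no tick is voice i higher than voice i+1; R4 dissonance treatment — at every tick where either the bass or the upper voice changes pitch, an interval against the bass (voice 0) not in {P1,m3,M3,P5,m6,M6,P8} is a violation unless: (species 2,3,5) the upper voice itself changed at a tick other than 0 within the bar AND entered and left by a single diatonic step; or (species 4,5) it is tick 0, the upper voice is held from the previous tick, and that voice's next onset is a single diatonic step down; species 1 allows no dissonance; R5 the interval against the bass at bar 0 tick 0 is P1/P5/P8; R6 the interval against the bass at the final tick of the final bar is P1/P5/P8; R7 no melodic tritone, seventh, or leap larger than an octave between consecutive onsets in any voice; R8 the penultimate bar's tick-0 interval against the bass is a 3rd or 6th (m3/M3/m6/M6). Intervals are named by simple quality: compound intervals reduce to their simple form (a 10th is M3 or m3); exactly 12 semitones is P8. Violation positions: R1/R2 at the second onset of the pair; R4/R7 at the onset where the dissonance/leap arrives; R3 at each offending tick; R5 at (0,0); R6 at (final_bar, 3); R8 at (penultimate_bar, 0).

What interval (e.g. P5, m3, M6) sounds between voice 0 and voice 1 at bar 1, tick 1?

voice 0=F3 voice 1=C4 -> P5

P5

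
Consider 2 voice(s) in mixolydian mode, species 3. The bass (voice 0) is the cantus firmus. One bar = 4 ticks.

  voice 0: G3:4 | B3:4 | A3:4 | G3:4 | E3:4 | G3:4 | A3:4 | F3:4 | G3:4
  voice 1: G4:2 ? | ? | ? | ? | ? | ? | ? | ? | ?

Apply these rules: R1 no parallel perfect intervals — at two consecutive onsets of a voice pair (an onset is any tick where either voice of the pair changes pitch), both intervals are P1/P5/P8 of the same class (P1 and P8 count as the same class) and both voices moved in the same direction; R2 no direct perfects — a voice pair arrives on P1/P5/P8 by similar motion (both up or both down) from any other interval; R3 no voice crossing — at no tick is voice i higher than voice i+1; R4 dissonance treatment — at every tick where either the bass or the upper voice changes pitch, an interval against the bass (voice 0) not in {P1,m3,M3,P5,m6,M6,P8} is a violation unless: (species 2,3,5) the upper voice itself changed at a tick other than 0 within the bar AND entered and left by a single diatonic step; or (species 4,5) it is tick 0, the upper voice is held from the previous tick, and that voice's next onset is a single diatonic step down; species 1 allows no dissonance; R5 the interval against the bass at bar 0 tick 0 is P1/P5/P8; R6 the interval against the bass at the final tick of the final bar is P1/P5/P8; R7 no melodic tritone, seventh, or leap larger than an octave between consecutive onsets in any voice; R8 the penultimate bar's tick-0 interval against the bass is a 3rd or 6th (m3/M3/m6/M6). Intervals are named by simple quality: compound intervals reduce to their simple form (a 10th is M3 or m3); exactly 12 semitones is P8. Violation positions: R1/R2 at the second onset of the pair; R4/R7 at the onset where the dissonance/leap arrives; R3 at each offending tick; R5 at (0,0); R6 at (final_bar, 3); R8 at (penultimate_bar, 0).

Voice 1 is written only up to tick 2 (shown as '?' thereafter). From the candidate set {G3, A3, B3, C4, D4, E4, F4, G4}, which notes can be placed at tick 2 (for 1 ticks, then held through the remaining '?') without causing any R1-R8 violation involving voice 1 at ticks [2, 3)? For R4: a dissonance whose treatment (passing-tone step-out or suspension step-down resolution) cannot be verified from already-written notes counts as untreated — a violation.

{B3, D4, E4, G3, G4}

G3: legal
A3: violates R4,R7
B3: legal
C4: violates R4
D4: legal
E4: legal
F4: violates R4
G4: legal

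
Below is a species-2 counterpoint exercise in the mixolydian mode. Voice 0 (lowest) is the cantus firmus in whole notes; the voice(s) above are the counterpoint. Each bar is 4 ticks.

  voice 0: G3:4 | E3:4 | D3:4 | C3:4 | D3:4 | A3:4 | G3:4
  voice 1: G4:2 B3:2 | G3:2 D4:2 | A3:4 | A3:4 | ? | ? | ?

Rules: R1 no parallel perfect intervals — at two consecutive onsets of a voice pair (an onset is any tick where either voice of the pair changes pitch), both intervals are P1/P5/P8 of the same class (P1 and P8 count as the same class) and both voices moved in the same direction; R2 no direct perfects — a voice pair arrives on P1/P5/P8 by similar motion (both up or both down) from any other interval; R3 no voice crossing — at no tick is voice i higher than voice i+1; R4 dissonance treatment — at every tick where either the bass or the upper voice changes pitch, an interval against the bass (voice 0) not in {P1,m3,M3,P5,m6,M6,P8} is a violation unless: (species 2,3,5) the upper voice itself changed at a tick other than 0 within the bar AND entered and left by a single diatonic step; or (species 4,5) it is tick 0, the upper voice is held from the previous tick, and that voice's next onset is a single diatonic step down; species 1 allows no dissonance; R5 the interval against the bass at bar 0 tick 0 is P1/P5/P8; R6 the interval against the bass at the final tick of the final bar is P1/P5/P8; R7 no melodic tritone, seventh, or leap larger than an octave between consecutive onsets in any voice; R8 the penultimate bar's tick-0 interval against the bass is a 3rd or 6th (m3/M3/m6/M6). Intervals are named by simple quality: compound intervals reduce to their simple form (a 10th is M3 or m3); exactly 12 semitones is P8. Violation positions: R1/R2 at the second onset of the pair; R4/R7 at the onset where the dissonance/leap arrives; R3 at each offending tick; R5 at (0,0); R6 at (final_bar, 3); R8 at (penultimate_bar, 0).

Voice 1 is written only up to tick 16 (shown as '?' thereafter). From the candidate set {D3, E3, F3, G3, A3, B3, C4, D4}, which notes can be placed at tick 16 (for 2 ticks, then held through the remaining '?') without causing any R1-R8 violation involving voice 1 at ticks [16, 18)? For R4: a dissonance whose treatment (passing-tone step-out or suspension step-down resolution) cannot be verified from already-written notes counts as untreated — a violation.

D3: legal
E3: violates R4
F3: legal
G3: violates R4
A3: legal
B3: legal
C4: violates R4
D4: violates R2

{A3, B3, D3, F3}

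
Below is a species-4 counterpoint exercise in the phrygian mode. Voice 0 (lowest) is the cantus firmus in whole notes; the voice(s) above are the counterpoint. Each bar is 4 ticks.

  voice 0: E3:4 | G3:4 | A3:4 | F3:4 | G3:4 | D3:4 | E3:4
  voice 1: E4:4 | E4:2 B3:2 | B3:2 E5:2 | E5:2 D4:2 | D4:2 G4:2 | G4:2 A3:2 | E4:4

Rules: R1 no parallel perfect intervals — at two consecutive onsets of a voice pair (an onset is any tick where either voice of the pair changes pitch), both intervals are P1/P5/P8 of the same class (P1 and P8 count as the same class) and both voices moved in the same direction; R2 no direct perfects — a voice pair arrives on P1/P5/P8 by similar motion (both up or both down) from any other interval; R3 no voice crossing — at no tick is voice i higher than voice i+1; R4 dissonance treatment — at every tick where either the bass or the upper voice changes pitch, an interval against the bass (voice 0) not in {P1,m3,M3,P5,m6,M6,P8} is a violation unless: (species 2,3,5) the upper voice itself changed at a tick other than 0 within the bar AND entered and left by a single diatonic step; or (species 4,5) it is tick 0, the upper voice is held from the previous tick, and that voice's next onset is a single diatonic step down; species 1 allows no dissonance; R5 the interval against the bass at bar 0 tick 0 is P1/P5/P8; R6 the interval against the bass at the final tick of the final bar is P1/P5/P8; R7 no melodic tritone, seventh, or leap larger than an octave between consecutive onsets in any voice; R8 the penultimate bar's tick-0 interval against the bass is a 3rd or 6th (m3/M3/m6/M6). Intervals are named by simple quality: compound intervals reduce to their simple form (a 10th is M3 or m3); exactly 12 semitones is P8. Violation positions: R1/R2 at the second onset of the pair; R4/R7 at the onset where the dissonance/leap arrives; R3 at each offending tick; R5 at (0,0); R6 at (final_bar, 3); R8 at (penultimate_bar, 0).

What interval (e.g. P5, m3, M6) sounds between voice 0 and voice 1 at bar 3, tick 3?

voice 0=F3 voice 1=D4 -> M6

M6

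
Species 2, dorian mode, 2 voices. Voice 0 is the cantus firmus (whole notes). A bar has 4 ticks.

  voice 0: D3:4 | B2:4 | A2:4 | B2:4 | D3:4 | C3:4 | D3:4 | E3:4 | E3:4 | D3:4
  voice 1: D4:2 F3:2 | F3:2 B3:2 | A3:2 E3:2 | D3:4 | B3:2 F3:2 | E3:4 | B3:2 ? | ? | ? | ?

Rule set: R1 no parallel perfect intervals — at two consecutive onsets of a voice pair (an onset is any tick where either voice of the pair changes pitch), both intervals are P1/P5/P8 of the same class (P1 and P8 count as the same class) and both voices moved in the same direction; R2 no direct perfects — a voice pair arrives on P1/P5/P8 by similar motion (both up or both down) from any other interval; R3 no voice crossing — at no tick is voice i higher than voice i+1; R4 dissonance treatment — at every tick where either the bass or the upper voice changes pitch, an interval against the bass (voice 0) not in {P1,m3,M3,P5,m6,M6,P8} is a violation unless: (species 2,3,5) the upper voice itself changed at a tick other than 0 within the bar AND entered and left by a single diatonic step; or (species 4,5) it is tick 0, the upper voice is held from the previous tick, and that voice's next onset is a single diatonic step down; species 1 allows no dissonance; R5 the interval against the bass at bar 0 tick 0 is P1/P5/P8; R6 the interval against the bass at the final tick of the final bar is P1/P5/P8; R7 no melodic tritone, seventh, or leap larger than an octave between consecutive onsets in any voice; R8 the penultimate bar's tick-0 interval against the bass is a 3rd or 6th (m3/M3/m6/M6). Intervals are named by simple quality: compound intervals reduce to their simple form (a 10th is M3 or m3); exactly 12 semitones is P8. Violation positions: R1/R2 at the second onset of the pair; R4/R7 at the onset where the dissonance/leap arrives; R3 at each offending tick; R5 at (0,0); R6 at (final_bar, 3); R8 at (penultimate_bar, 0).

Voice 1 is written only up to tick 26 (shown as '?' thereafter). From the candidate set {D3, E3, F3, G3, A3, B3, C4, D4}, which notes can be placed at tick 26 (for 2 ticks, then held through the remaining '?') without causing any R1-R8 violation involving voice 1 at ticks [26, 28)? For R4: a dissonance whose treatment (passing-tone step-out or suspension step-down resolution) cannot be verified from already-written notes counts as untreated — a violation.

D3: legal
E3: violates R4
F3: violates R7
G3: violates R4
A3: legal
B3: legal
C4: violates R4
D4: legal

{A3, B3, D3, D4}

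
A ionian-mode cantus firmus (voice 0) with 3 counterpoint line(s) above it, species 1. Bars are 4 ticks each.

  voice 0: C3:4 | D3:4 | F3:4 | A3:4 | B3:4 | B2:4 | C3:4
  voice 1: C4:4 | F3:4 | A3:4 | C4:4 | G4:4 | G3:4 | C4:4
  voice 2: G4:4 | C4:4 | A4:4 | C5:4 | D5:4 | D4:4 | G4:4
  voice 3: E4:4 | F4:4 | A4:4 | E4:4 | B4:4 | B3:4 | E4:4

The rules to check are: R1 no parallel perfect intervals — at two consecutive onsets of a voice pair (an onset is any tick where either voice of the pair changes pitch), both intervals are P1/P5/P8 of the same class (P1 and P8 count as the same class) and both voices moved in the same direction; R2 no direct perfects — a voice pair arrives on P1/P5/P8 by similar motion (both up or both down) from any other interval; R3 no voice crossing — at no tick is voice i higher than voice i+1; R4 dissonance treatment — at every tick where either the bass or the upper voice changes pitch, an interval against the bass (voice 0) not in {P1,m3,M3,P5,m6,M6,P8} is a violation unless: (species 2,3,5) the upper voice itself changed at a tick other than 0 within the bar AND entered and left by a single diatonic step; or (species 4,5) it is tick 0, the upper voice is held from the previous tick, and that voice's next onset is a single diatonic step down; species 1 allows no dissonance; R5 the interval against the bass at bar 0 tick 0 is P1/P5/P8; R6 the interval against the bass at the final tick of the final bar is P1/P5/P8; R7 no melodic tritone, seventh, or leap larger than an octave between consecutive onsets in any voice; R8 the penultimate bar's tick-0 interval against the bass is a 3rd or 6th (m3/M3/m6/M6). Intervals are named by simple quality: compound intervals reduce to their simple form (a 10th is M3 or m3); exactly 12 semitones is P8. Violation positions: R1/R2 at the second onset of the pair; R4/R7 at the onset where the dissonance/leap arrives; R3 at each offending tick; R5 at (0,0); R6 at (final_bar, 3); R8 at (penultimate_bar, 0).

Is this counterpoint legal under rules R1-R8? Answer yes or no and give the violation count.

No (36 violations)

bar 0: v0=C3 v1=C4 v2=G4 v3=E4 (M3)
bar 1: v0=D3 v1=F3 v2=C4 v3=F4 (m3)
bar 2: v0=F3 v1=A3 v2=A4 v3=A4 (M3)
bar 3: v0=A3 v1=C4 v2=C5 v3=E4 (P5)
bar 4: v0=B3 v1=G4 v2=D5 v3=B4 (P8)
bar 5: v0=B2 v1=G3 v2=D4 v3=B3 (P8)
bar 6: v0=C3 v1=C4 v2=G4 v3=E4 (M3)
  R3 @ bar0.0: G4 above E4
  R5 @ bar0.0: opens on M3
  R3 @ bar0.1: G4 above E4
  R3 @ bar0.2: G4 above E4
  R3 @ bar0.3: G4 above E4
  R1 @ bar1.0: C4/G4 P5 -> F3/C4 P5 similar
  R4 @ bar1.0: D3/C4 m7 untreated
  R1 @ bar2.0: F3/F4 P8 -> A3/A4 P8 similar
  R2 @ bar2.0: F3/C4 P5 -> A3/A4 P8 similar
  R2 @ bar2.0: C4/F4 P4 -> A4/A4 P1 similar
  R1 @ bar3.0: A3/A4 P8 -> C4/C5 P8 similar
  R3 @ bar3.0: C5 above E4
  R3 @ bar3.1: C5 above E4
  R3 @ bar3.2: C5 above E4
  R3 @ bar3.3: C5 above E4
  R2 @ bar4.0: A3/E4 P5 -> B3/B4 P8 similar
  R2 @ bar4.0: C4/C5 P8 -> G4/D5 P5 similar
  R3 @ bar4.0: D5 above B4
  R3 @ bar4.1: D5 above B4
  R3 @ bar4.2: D5 above B4
  R3 @ bar4.3: D5 above B4
  R1 @ bar5.0: B3/B4 P8 -> B2/B3 P8 similar
  R1 @ bar5.0: G4/D5 P5 -> G3/D4 P5 similar
  R3 @ bar5.0: D4 above B3
  R8 @ bar5.0: penult P8 not 3rd/6th
  R3 @ bar5.1: D4 above B3
  R3 @ bar5.2: D4 above B3
  R3 @ bar5.3: D4 above B3
  R1 @ bar6.0: G3/D4 P5 -> C4/G4 P5 similar
  R2 @ bar6.0: B2/G3 m6 -> C3/C4 P8 similar
  R2 @ bar6.0: B2/D4 m3 -> C3/G4 P5 similar
  R3 @ bar6.0: G4 above E4
  R3 @ bar6.1: G4 above E4
  R3 @ bar6.2: G4 above E4
  R3 @ bar6.3: G4 above E4
  R6 @ bar6.3: closes on M3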